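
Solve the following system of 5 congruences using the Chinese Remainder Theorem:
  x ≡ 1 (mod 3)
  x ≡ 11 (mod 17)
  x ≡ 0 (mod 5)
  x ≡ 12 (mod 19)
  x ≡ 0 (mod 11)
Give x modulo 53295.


Product of moduli M = 3 · 17 · 5 · 19 · 11 = 53295.
Merge one congruence at a time:
  Start: x ≡ 1 (mod 3).
  Combine with x ≡ 11 (mod 17); new modulus lcm = 51.
    Write x = 1 + 3·t and substitute into x ≡ 11 (mod 17): 3·t ≡ 11 − 1 = 10 (mod 17).
    The inverse of 3 mod 17 is 6 (since 3·6 = 18 = 1·17 + 1), so t ≡ 6·10 = 60 ≡ 9 (mod 17).
    Then x = 1 + 3·9 = 28, valid modulo lcm(3, 17) = 51: x ≡ 28 (mod 51).
  Combine with x ≡ 0 (mod 5); new modulus lcm = 255.
    Write x = 28 + 51·t and substitute into x ≡ 0 (mod 5): 51·t ≡ 0 − 28 = -28 (mod 5).
    Reduce coefficients mod 5: 1·t ≡ 2 (mod 5).
    So t ≡ 2 (mod 5).
    Then x = 28 + 51·2 = 130, valid modulo lcm(51, 5) = 255: x ≡ 130 (mod 255).
  Combine with x ≡ 12 (mod 19); new modulus lcm = 4845.
    Write x = 130 + 255·t and substitute into x ≡ 12 (mod 19): 255·t ≡ 12 − 130 = -118 (mod 19).
    Reduce coefficients mod 19: 8·t ≡ 15 (mod 19).
    The inverse of 8 mod 19 is 12 (since 8·12 = 96 = 5·19 + 1), so t ≡ 12·15 = 180 ≡ 9 (mod 19).
    Then x = 130 + 255·9 = 2425, valid modulo lcm(255, 19) = 4845: x ≡ 2425 (mod 4845).
  Combine with x ≡ 0 (mod 11); new modulus lcm = 53295.
    Write x = 2425 + 4845·t and substitute into x ≡ 0 (mod 11): 4845·t ≡ 0 − 2425 = -2425 (mod 11).
    Reduce coefficients mod 11: 5·t ≡ 6 (mod 11).
    The inverse of 5 mod 11 is 9 (since 5·9 = 45 = 4·11 + 1), so t ≡ 9·6 = 54 ≡ 10 (mod 11).
    Then x = 2425 + 4845·10 = 50875, valid modulo lcm(4845, 11) = 53295: x ≡ 50875 (mod 53295).
Verify against each original: 50875 mod 3 = 1, 50875 mod 17 = 11, 50875 mod 5 = 0, 50875 mod 19 = 12, 50875 mod 11 = 0.

x ≡ 50875 (mod 53295).


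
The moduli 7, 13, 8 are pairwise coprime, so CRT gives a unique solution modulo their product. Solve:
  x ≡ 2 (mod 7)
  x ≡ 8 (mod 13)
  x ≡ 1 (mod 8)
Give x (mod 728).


Moduli 7, 13, 8 are pairwise coprime; by CRT there is a unique solution modulo M = 7 · 13 · 8 = 728.
Solve pairwise, accumulating the modulus:
  Start with x ≡ 2 (mod 7).
  Combine with x ≡ 8 (mod 13): since gcd(7, 13) = 1, we get a unique residue mod 91.
    Write x = 2 + 7·t and substitute into x ≡ 8 (mod 13): 7·t ≡ 8 − 2 = 6 (mod 13).
    The inverse of 7 mod 13 is 2 (since 7·2 = 14 = 1·13 + 1), so t ≡ 2·6 = 12 ≡ 12 (mod 13).
    Then x = 2 + 7·12 = 86, valid modulo lcm(7, 13) = 91: x ≡ 86 (mod 91).
  Combine with x ≡ 1 (mod 8): since gcd(91, 8) = 1, we get a unique residue mod 728.
    Write x = 86 + 91·t and substitute into x ≡ 1 (mod 8): 91·t ≡ 1 − 86 = -85 (mod 8).
    Reduce coefficients mod 8: 3·t ≡ 3 (mod 8).
    The inverse of 3 mod 8 is 3 (since 3·3 = 9 = 1·8 + 1), so t ≡ 3·3 = 9 ≡ 1 (mod 8).
    Then x = 86 + 91·1 = 177, valid modulo lcm(91, 8) = 728: x ≡ 177 (mod 728).
Verify: 177 mod 7 = 2 ✓, 177 mod 13 = 8 ✓, 177 mod 8 = 1 ✓.

x ≡ 177 (mod 728).


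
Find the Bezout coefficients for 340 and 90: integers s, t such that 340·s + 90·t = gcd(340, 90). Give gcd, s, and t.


Euclidean algorithm on (340, 90) — divide until remainder is 0:
  340 = 3 · 90 + 70
  90 = 1 · 70 + 20
  70 = 3 · 20 + 10
  20 = 2 · 10 + 0
gcd(340, 90) = 10.
Track Bezout coefficients alongside the remainders: start with r₀ = 340 = a·1 + b·0 (s = 1, t = 0) and r₁ = 90 = a·0 + b·1 (s = 0, t = 1); each new remainder r_{k+1} = r_{k-1} − q_k·r_k inherits s_{k+1} = s_{k-1} − q_k·s_k, t_{k+1} = t_{k-1} − q_k·t_k, so r_k = a·s_k + b·t_k at every step:
  q = 3: r = 70, s = 1 − 3·0 = 1, t = 0 − 3·1 = -3  (check: 340·1 + 90·(-3) = 70)
  q = 1: r = 20, s = 0 − 1·1 = -1, t = 1 − 1·(-3) = 4  (check: 340·(-1) + 90·4 = 20)
  q = 3: r = 10, s = 1 − 3·(-1) = 4, t = -3 − 3·4 = -15  (check: 340·4 + 90·(-15) = 10)
The row with r = 10 (the gcd) gives the Bezout coefficients s = 4, t = -15.
Result: 340 · (4) + 90 · (-15) = 10.

gcd(340, 90) = 10; s = 4, t = -15 (check: 340·4 + 90·(-15) = 10).


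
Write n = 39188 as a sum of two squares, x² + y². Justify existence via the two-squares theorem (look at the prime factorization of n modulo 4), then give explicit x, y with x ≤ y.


Step 1: Factor n = 39188 = 2^2 · 97 · 101.
Step 2: Check the mod-4 condition on each prime factor: 2 = 2 (special); 97 ≡ 1 (mod 4), exponent 1; 101 ≡ 1 (mod 4), exponent 1.
All primes ≡ 3 (mod 4) appear to even exponent (or don't appear), so by the two-squares theorem n IS expressible as a sum of two squares.
Step 3: Build a representation. Group n = k² · m with k = 2 and m = 97 · 101 = 9797 (a product of primes ≡ 1 (mod 4)); a representation of m scales to one of n via (k·x)² + (k·y)² = k²(x² + y²). Each prime p ≡ 1 (mod 4) is itself a sum of two squares; find a² by testing p − a² for a perfect square:
  97: 97 − 1² = 96, 97 − 2² = 93, 97 − 3² = 88, 97 − 4² = 81 = 9² ⇒ 97 = 4² + 9².
  101: 101 − 1² = 100 = 10² ⇒ 101 = 1² + 10².
  Combine using the Brahmagupta–Fibonacci identity (a² + b²)(c² + d²) = (ac − bd)² + (ad + bc)² = (ac + bd)² + (ad − bc)²:
  97 · 101 = 9797: from (4² + 9²)(1² + 10²), take (4·1 − 9·10, 4·10 + 9·1) = (4 − 90, 40 + 9) = (-86, 49); dropping signs (only squares matter) gives (86, 49); check 86² + 49² = 7396 + 2401 = 9797 ✓.
  Scale by k = 2: (2·86, 2·49) = (172, 98).
Step 4: Order so x ≤ y and verify: 98² + 172² = 9604 + 29584 = 39188 = n. ✓

n = 39188 = 98² + 172² (one valid representation with x ≤ y).


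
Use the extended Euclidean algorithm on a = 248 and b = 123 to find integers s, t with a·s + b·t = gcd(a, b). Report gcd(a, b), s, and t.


Euclidean algorithm on (248, 123) — divide until remainder is 0:
  248 = 2 · 123 + 2
  123 = 61 · 2 + 1
  2 = 2 · 1 + 0
gcd(248, 123) = 1.
Track Bezout coefficients alongside the remainders: start with r₀ = 248 = a·1 + b·0 (s = 1, t = 0) and r₁ = 123 = a·0 + b·1 (s = 0, t = 1); each new remainder r_{k+1} = r_{k-1} − q_k·r_k inherits s_{k+1} = s_{k-1} − q_k·s_k, t_{k+1} = t_{k-1} − q_k·t_k, so r_k = a·s_k + b·t_k at every step:
  q = 2: r = 2, s = 1 − 2·0 = 1, t = 0 − 2·1 = -2  (check: 248·1 + 123·(-2) = 2)
  q = 61: r = 1, s = 0 − 61·1 = -61, t = 1 − 61·(-2) = 123  (check: 248·(-61) + 123·123 = 1)
The row with r = 1 (the gcd) gives the Bezout coefficients s = -61, t = 123.
Result: 248 · (-61) + 123 · (123) = 1.

gcd(248, 123) = 1; s = -61, t = 123 (check: 248·(-61) + 123·123 = 1).


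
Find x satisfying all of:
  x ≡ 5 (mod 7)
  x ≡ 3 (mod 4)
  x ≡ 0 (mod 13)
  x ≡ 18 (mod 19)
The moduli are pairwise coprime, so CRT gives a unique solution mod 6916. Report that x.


Product of moduli M = 7 · 4 · 13 · 19 = 6916.
Merge one congruence at a time:
  Start: x ≡ 5 (mod 7).
  Combine with x ≡ 3 (mod 4); new modulus lcm = 28.
    Write x = 5 + 7·t and substitute into x ≡ 3 (mod 4): 7·t ≡ 3 − 5 = -2 (mod 4).
    Reduce coefficients mod 4: 3·t ≡ 2 (mod 4).
    The inverse of 3 mod 4 is 3 (since 3·3 = 9 = 2·4 + 1), so t ≡ 3·2 = 6 ≡ 2 (mod 4).
    Then x = 5 + 7·2 = 19, valid modulo lcm(7, 4) = 28: x ≡ 19 (mod 28).
  Combine with x ≡ 0 (mod 13); new modulus lcm = 364.
    Write x = 19 + 28·t and substitute into x ≡ 0 (mod 13): 28·t ≡ 0 − 19 = -19 (mod 13).
    Reduce coefficients mod 13: 2·t ≡ 7 (mod 13).
    The inverse of 2 mod 13 is 7 (since 2·7 = 14 = 1·13 + 1), so t ≡ 7·7 = 49 ≡ 10 (mod 13).
    Then x = 19 + 28·10 = 299, valid modulo lcm(28, 13) = 364: x ≡ 299 (mod 364).
  Combine with x ≡ 18 (mod 19); new modulus lcm = 6916.
    Write x = 299 + 364·t and substitute into x ≡ 18 (mod 19): 364·t ≡ 18 − 299 = -281 (mod 19).
    Reduce coefficients mod 19: 3·t ≡ 4 (mod 19).
    The inverse of 3 mod 19 is 13 (since 3·13 = 39 = 2·19 + 1), so t ≡ 13·4 = 52 ≡ 14 (mod 19).
    Then x = 299 + 364·14 = 5395, valid modulo lcm(364, 19) = 6916: x ≡ 5395 (mod 6916).
Verify against each original: 5395 mod 7 = 5, 5395 mod 4 = 3, 5395 mod 13 = 0, 5395 mod 19 = 18.

x ≡ 5395 (mod 6916).


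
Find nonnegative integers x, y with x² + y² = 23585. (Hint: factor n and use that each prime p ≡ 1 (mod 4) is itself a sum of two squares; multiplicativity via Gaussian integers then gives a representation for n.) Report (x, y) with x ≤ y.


Step 1: Factor n = 23585 = 5 · 53 · 89.
Step 2: Check the mod-4 condition on each prime factor: 5 ≡ 1 (mod 4), exponent 1; 53 ≡ 1 (mod 4), exponent 1; 89 ≡ 1 (mod 4), exponent 1.
All primes ≡ 3 (mod 4) appear to even exponent (or don't appear), so by the two-squares theorem n IS expressible as a sum of two squares.
Step 3: Build a representation. Here n = 5 · 53 · 89 is a product of primes ≡ 1 (mod 4). Each prime p ≡ 1 (mod 4) is itself a sum of two squares; find a² by testing p − a² for a perfect square:
  5: 5 − 1² = 4 = 2² ⇒ 5 = 1² + 2².
  53: 53 − 1² = 52, 53 − 2² = 49 = 7² ⇒ 53 = 2² + 7².
  89: 89 − 1² = 88, 89 − 2² = 85, 89 − 3² = 80, 89 − 4² = 73, 89 − 5² = 64 = 8² ⇒ 89 = 5² + 8².
  Combine using the Brahmagupta–Fibonacci identity (a² + b²)(c² + d²) = (ac − bd)² + (ad + bc)² = (ac + bd)² + (ad − bc)²:
  5 · 53 = 265: from (1² + 2²)(2² + 7²), take (1·2 − 2·7, 1·7 + 2·2) = (2 − 14, 7 + 4) = (-12, 11); dropping signs (only squares matter) gives (12, 11); check 12² + 11² = 144 + 121 = 265 ✓.
  265 · 89 = 23585: from (12² + 11²)(5² + 8²), take (12·5 − 11·8, 12·8 + 11·5) = (60 − 88, 96 + 55) = (-28, 151); dropping signs (only squares matter) gives (28, 151); check 28² + 151² = 784 + 22801 = 23585 ✓.
Step 4: Order so x ≤ y and verify: 28² + 151² = 784 + 22801 = 23585 = n. ✓

n = 23585 = 28² + 151² (one valid representation with x ≤ y).


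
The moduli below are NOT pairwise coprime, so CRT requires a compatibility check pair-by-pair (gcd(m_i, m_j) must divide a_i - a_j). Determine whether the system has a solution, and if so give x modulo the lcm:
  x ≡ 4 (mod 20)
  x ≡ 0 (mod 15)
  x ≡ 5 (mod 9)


Moduli 20, 15, 9 are not pairwise coprime, so CRT works modulo lcm(m_i) when all pairwise compatibility conditions hold.
Pairwise compatibility: gcd(m_i, m_j) must divide a_i - a_j for every pair.
Merge one congruence at a time:
  Start: x ≡ 4 (mod 20).
  Combine with x ≡ 0 (mod 15): gcd(20, 15) = 5, and 0 - 4 = -4 is NOT divisible by 5.
    ⇒ system is inconsistent (no integer solution).

No solution (the system is inconsistent).


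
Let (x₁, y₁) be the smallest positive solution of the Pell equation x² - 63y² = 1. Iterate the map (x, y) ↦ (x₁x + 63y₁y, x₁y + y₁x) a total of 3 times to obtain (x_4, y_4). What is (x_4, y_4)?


Step 1: Find the fundamental solution (x₁, y₁) of x² - 63y² = 1.
  Expand √63 as a continued fraction. a₀ = ⌊√63⌋ = 7; iterate m_{k+1} = d_k·a_k − m_k, d_{k+1} = (63 − m_{k+1}²)/d_k, a_{k+1} = ⌊(a₀ + m_{k+1})/d_{k+1}⌋ (starting m₀ = 0, d₀ = 1), with convergents p_k = a_k·p_{k-1} + p_{k-2}, q_k = a_k·q_{k-1} + q_{k-2} (p₋₁ = 1, q₋₁ = 0):
  k = 0: a₀ = 7; p₀/q₀ = 7/1; p₀² − 63·q₀² = 49 − 63 = -14.
  k = 1: m = 7, d = 14, a = ⌊(7 + 7)/14⌋ = 1; p/q = (1·7 + 1)/(1·1 + 0) = 8/1; p² − 63·q² = 64 − 63 = 1.
  The first convergent with p² − 63·q² = 1 gives the fundamental solution (x₁, y₁) = (8, 1).
Step 2: Apply the recurrence (x_{n+1}, y_{n+1}) = (x₁x_n + 63y₁y_n, x₁y_n + y₁x_n) repeatedly.
  From (x_1, y_1) = (8, 1): x_2 = 8·8 + 63·1·1 = 127; y_2 = 8·1 + 1·8 = 16.
  From (x_2, y_2) = (127, 16): x_3 = 8·127 + 63·1·16 = 2024; y_3 = 8·16 + 1·127 = 255.
  From (x_3, y_3) = (2024, 255): x_4 = 8·2024 + 63·1·255 = 32257; y_4 = 8·255 + 1·2024 = 4064.
Step 3: Verify x_4² - 63·y_4² = 1040514049 - 1040514048 = 1 (should be 1). ✓

(x_1, y_1) = (8, 1); (x_4, y_4) = (32257, 4064).


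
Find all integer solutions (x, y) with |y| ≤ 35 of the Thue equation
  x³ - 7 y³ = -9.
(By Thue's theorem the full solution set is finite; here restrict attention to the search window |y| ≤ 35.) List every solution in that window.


The equation is x³ - 7y³ = -9. For fixed y, x³ = 7·y³ − 9, so a solution requires the RHS to be a perfect cube.
Strategy: iterate y from -35 to 35, compute RHS = 7·y³ − 9, and check whether it is a (positive or negative) perfect cube.
Check small values of y:
  y = 0: RHS = -9 is not a perfect cube.
  y = 1: RHS = -2 is not a perfect cube.
  y = -1: RHS = -16 is not a perfect cube.
  y = 2: RHS = 47 is not a perfect cube.
  y = -2: RHS = -65 is not a perfect cube.
  y = 3: RHS = 180 is not a perfect cube.
  y = -3: RHS = -198 is not a perfect cube.
Continuing the search up to |y| = 35 finds no solutions either.
No (x, y) in the scanned range satisfies the equation.

No integer solutions with |y| ≤ 35.


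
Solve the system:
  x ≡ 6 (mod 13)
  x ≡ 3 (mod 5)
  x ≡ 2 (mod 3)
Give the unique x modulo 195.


Moduli 13, 5, 3 are pairwise coprime; by CRT there is a unique solution modulo M = 13 · 5 · 3 = 195.
Solve pairwise, accumulating the modulus:
  Start with x ≡ 6 (mod 13).
  Combine with x ≡ 3 (mod 5): since gcd(13, 5) = 1, we get a unique residue mod 65.
    Write x = 6 + 13·t and substitute into x ≡ 3 (mod 5): 13·t ≡ 3 − 6 = -3 (mod 5).
    Reduce coefficients mod 5: 3·t ≡ 2 (mod 5).
    The inverse of 3 mod 5 is 2 (since 3·2 = 6 = 1·5 + 1), so t ≡ 2·2 = 4 ≡ 4 (mod 5).
    Then x = 6 + 13·4 = 58, valid modulo lcm(13, 5) = 65: x ≡ 58 (mod 65).
  Combine with x ≡ 2 (mod 3): since gcd(65, 3) = 1, we get a unique residue mod 195.
    Write x = 58 + 65·t and substitute into x ≡ 2 (mod 3): 65·t ≡ 2 − 58 = -56 (mod 3).
    Reduce coefficients mod 3: 2·t ≡ 1 (mod 3).
    The inverse of 2 mod 3 is 2 (since 2·2 = 4 = 1·3 + 1), so t ≡ 2·1 = 2 ≡ 2 (mod 3).
    Then x = 58 + 65·2 = 188, valid modulo lcm(65, 3) = 195: x ≡ 188 (mod 195).
Verify: 188 mod 13 = 6 ✓, 188 mod 5 = 3 ✓, 188 mod 3 = 2 ✓.

x ≡ 188 (mod 195).


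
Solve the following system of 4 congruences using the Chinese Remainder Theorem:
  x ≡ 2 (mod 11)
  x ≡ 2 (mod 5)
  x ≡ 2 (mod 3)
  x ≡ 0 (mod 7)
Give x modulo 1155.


Product of moduli M = 11 · 5 · 3 · 7 = 1155.
Merge one congruence at a time:
  Start: x ≡ 2 (mod 11).
  Combine with x ≡ 2 (mod 5); new modulus lcm = 55.
    Write x = 2 + 11·t and substitute into x ≡ 2 (mod 5): 11·t ≡ 2 − 2 = 0 (mod 5).
    Reduce coefficients mod 5: 1·t ≡ 0 (mod 5).
    So t ≡ 0 (mod 5).
    Then x = 2 + 11·0 = 2, valid modulo lcm(11, 5) = 55: x ≡ 2 (mod 55).
  Combine with x ≡ 2 (mod 3); new modulus lcm = 165.
    Write x = 2 + 55·t and substitute into x ≡ 2 (mod 3): 55·t ≡ 2 − 2 = 0 (mod 3).
    Reduce coefficients mod 3: 1·t ≡ 0 (mod 3).
    So t ≡ 0 (mod 3).
    Then x = 2 + 55·0 = 2, valid modulo lcm(55, 3) = 165: x ≡ 2 (mod 165).
  Combine with x ≡ 0 (mod 7); new modulus lcm = 1155.
    Write x = 2 + 165·t and substitute into x ≡ 0 (mod 7): 165·t ≡ 0 − 2 = -2 (mod 7).
    Reduce coefficients mod 7: 4·t ≡ 5 (mod 7).
    The inverse of 4 mod 7 is 2 (since 4·2 = 8 = 1·7 + 1), so t ≡ 2·5 = 10 ≡ 3 (mod 7).
    Then x = 2 + 165·3 = 497, valid modulo lcm(165, 7) = 1155: x ≡ 497 (mod 1155).
Verify against each original: 497 mod 11 = 2, 497 mod 5 = 2, 497 mod 3 = 2, 497 mod 7 = 0.

x ≡ 497 (mod 1155).


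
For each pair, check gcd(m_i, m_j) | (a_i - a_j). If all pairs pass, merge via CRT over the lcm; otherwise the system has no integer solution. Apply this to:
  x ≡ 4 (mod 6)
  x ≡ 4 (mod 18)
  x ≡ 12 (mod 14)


Moduli 6, 18, 14 are not pairwise coprime, so CRT works modulo lcm(m_i) when all pairwise compatibility conditions hold.
Pairwise compatibility: gcd(m_i, m_j) must divide a_i - a_j for every pair.
Merge one congruence at a time:
  Start: x ≡ 4 (mod 6).
  Combine with x ≡ 4 (mod 18): gcd(6, 18) = 6; 4 - 4 = 0, which IS divisible by 6, so compatible.
    Write x = 4 + 6·t and substitute into x ≡ 4 (mod 18): 6·t ≡ 4 − 4 = 0 (mod 18).
    Divide the congruence (and modulus) by g = 6: 1·t ≡ 0 (mod 3).
    So t ≡ 0 (mod 3).
    Then x = 4 + 6·0 = 4, valid modulo lcm(6, 18) = 18: x ≡ 4 (mod 18).
  Combine with x ≡ 12 (mod 14): gcd(18, 14) = 2; 12 - 4 = 8, which IS divisible by 2, so compatible.
    Write x = 4 + 18·t and substitute into x ≡ 12 (mod 14): 18·t ≡ 12 − 4 = 8 (mod 14).
    Divide the congruence (and modulus) by g = 2: 9·t ≡ 4 (mod 7).
    Reduce coefficients mod 7: 2·t ≡ 4 (mod 7).
    The inverse of 2 mod 7 is 4 (since 2·4 = 8 = 1·7 + 1), so t ≡ 4·4 = 16 ≡ 2 (mod 7).
    Then x = 4 + 18·2 = 40, valid modulo lcm(18, 14) = 126: x ≡ 40 (mod 126).
Verify: 40 mod 6 = 4, 40 mod 18 = 4, 40 mod 14 = 12.

x ≡ 40 (mod 126).


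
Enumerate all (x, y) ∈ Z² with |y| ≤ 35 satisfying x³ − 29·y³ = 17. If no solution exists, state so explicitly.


The equation is x³ - 29y³ = 17. For fixed y, x³ = 29·y³ + 17, so a solution requires the RHS to be a perfect cube.
Strategy: iterate y from -35 to 35, compute RHS = 29·y³ + 17, and check whether it is a (positive or negative) perfect cube.
Check small values of y:
  y = 0: RHS = 17 is not a perfect cube.
  y = 1: RHS = 46 is not a perfect cube.
  y = -1: RHS = -12 is not a perfect cube.
  y = 2: RHS = 249 is not a perfect cube.
  y = -2: RHS = -215 is not a perfect cube.
  y = 3: RHS = 800 is not a perfect cube.
  y = -3: RHS = -766 is not a perfect cube.
Continuing the search up to |y| = 35 finds no solutions either.
No (x, y) in the scanned range satisfies the equation.

No integer solutions with |y| ≤ 35.


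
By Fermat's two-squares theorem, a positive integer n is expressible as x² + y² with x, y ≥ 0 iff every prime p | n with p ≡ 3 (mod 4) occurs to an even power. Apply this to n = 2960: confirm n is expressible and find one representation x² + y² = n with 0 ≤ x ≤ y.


Step 1: Factor n = 2960 = 2^4 · 5 · 37.
Step 2: Check the mod-4 condition on each prime factor: 2 = 2 (special); 5 ≡ 1 (mod 4), exponent 1; 37 ≡ 1 (mod 4), exponent 1.
All primes ≡ 3 (mod 4) appear to even exponent (or don't appear), so by the two-squares theorem n IS expressible as a sum of two squares.
Step 3: Build a representation. Group n = k² · m with k = 4 and m = 5 · 37 = 185 (a product of primes ≡ 1 (mod 4)); a representation of m scales to one of n via (k·x)² + (k·y)² = k²(x² + y²). Each prime p ≡ 1 (mod 4) is itself a sum of two squares; find a² by testing p − a² for a perfect square:
  5: 5 − 1² = 4 = 2² ⇒ 5 = 1² + 2².
  37: 37 − 1² = 36 = 6² ⇒ 37 = 1² + 6².
  Combine using the Brahmagupta–Fibonacci identity (a² + b²)(c² + d²) = (ac − bd)² + (ad + bc)² = (ac + bd)² + (ad − bc)²:
  5 · 37 = 185: from (1² + 2²)(1² + 6²), take (1·1 − 2·6, 1·6 + 2·1) = (1 − 12, 6 + 2) = (-11, 8); dropping signs (only squares matter) gives (11, 8); check 11² + 8² = 121 + 64 = 185 ✓.
  Scale by k = 4: (4·11, 4·8) = (44, 32).
Step 4: Order so x ≤ y and verify: 32² + 44² = 1024 + 1936 = 2960 = n. ✓

n = 2960 = 32² + 44² (one valid representation with x ≤ y).


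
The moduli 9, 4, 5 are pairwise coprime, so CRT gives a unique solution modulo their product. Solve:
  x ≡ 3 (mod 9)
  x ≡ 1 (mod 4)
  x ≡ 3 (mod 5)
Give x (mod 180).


Moduli 9, 4, 5 are pairwise coprime; by CRT there is a unique solution modulo M = 9 · 4 · 5 = 180.
Solve pairwise, accumulating the modulus:
  Start with x ≡ 3 (mod 9).
  Combine with x ≡ 1 (mod 4): since gcd(9, 4) = 1, we get a unique residue mod 36.
    Write x = 3 + 9·t and substitute into x ≡ 1 (mod 4): 9·t ≡ 1 − 3 = -2 (mod 4).
    Reduce coefficients mod 4: 1·t ≡ 2 (mod 4).
    So t ≡ 2 (mod 4).
    Then x = 3 + 9·2 = 21, valid modulo lcm(9, 4) = 36: x ≡ 21 (mod 36).
  Combine with x ≡ 3 (mod 5): since gcd(36, 5) = 1, we get a unique residue mod 180.
    Write x = 21 + 36·t and substitute into x ≡ 3 (mod 5): 36·t ≡ 3 − 21 = -18 (mod 5).
    Reduce coefficients mod 5: 1·t ≡ 2 (mod 5).
    So t ≡ 2 (mod 5).
    Then x = 21 + 36·2 = 93, valid modulo lcm(36, 5) = 180: x ≡ 93 (mod 180).
Verify: 93 mod 9 = 3 ✓, 93 mod 4 = 1 ✓, 93 mod 5 = 3 ✓.

x ≡ 93 (mod 180).


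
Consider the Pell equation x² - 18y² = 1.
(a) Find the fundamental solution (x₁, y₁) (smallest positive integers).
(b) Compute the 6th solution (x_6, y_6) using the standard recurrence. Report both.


Step 1: Find the fundamental solution (x₁, y₁) of x² - 18y² = 1.
  Expand √18 as a continued fraction. a₀ = ⌊√18⌋ = 4; iterate m_{k+1} = d_k·a_k − m_k, d_{k+1} = (18 − m_{k+1}²)/d_k, a_{k+1} = ⌊(a₀ + m_{k+1})/d_{k+1}⌋ (starting m₀ = 0, d₀ = 1), with convergents p_k = a_k·p_{k-1} + p_{k-2}, q_k = a_k·q_{k-1} + q_{k-2} (p₋₁ = 1, q₋₁ = 0):
  k = 0: a₀ = 4; p₀/q₀ = 4/1; p₀² − 18·q₀² = 16 − 18 = -2.
  k = 1: m = 4, d = 2, a = ⌊(4 + 4)/2⌋ = 4; p/q = (4·4 + 1)/(4·1 + 0) = 17/4; p² − 18·q² = 289 − 288 = 1.
  The first convergent with p² − 18·q² = 1 gives the fundamental solution (x₁, y₁) = (17, 4).
Step 2: Apply the recurrence (x_{n+1}, y_{n+1}) = (x₁x_n + 18y₁y_n, x₁y_n + y₁x_n) repeatedly.
  From (x_1, y_1) = (17, 4): x_2 = 17·17 + 18·4·4 = 577; y_2 = 17·4 + 4·17 = 136.
  From (x_2, y_2) = (577, 136): x_3 = 17·577 + 18·4·136 = 19601; y_3 = 17·136 + 4·577 = 4620.
  From (x_3, y_3) = (19601, 4620): x_4 = 17·19601 + 18·4·4620 = 665857; y_4 = 17·4620 + 4·19601 = 156944.
  From (x_4, y_4) = (665857, 156944): x_5 = 17·665857 + 18·4·156944 = 22619537; y_5 = 17·156944 + 4·665857 = 5331476.
  From (x_5, y_5) = (22619537, 5331476): x_6 = 17·22619537 + 18·4·5331476 = 768398401; y_6 = 17·5331476 + 4·22619537 = 181113240.
Step 3: Verify x_6² - 18·y_6² = 590436102659356801 - 590436102659356800 = 1 (should be 1). ✓

(x_1, y_1) = (17, 4); (x_6, y_6) = (768398401, 181113240).


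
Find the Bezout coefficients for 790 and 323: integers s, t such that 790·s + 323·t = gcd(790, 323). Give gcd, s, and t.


Euclidean algorithm on (790, 323) — divide until remainder is 0:
  790 = 2 · 323 + 144
  323 = 2 · 144 + 35
  144 = 4 · 35 + 4
  35 = 8 · 4 + 3
  4 = 1 · 3 + 1
  3 = 3 · 1 + 0
gcd(790, 323) = 1.
Track Bezout coefficients alongside the remainders: start with r₀ = 790 = a·1 + b·0 (s = 1, t = 0) and r₁ = 323 = a·0 + b·1 (s = 0, t = 1); each new remainder r_{k+1} = r_{k-1} − q_k·r_k inherits s_{k+1} = s_{k-1} − q_k·s_k, t_{k+1} = t_{k-1} − q_k·t_k, so r_k = a·s_k + b·t_k at every step:
  q = 2: r = 144, s = 1 − 2·0 = 1, t = 0 − 2·1 = -2  (check: 790·1 + 323·(-2) = 144)
  q = 2: r = 35, s = 0 − 2·1 = -2, t = 1 − 2·(-2) = 5  (check: 790·(-2) + 323·5 = 35)
  q = 4: r = 4, s = 1 − 4·(-2) = 9, t = -2 − 4·5 = -22  (check: 790·9 + 323·(-22) = 4)
  q = 8: r = 3, s = -2 − 8·9 = -74, t = 5 − 8·(-22) = 181  (check: 790·(-74) + 323·181 = 3)
  q = 1: r = 1, s = 9 − 1·(-74) = 83, t = -22 − 1·181 = -203  (check: 790·83 + 323·(-203) = 1)
The row with r = 1 (the gcd) gives the Bezout coefficients s = 83, t = -203.
Result: 790 · (83) + 323 · (-203) = 1.

gcd(790, 323) = 1; s = 83, t = -203 (check: 790·83 + 323·(-203) = 1).


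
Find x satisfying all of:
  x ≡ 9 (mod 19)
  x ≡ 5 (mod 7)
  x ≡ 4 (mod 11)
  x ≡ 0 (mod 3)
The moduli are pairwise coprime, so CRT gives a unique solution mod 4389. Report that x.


Product of moduli M = 19 · 7 · 11 · 3 = 4389.
Merge one congruence at a time:
  Start: x ≡ 9 (mod 19).
  Combine with x ≡ 5 (mod 7); new modulus lcm = 133.
    Write x = 9 + 19·t and substitute into x ≡ 5 (mod 7): 19·t ≡ 5 − 9 = -4 (mod 7).
    Reduce coefficients mod 7: 5·t ≡ 3 (mod 7).
    The inverse of 5 mod 7 is 3 (since 5·3 = 15 = 2·7 + 1), so t ≡ 3·3 = 9 ≡ 2 (mod 7).
    Then x = 9 + 19·2 = 47, valid modulo lcm(19, 7) = 133: x ≡ 47 (mod 133).
  Combine with x ≡ 4 (mod 11); new modulus lcm = 1463.
    Write x = 47 + 133·t and substitute into x ≡ 4 (mod 11): 133·t ≡ 4 − 47 = -43 (mod 11).
    Reduce coefficients mod 11: 1·t ≡ 1 (mod 11).
    So t ≡ 1 (mod 11).
    Then x = 47 + 133·1 = 180, valid modulo lcm(133, 11) = 1463: x ≡ 180 (mod 1463).
  Combine with x ≡ 0 (mod 3); new modulus lcm = 4389.
    Write x = 180 + 1463·t and substitute into x ≡ 0 (mod 3): 1463·t ≡ 0 − 180 = -180 (mod 3).
    Reduce coefficients mod 3: 2·t ≡ 0 (mod 3).
    The inverse of 2 mod 3 is 2 (since 2·2 = 4 = 1·3 + 1), so t ≡ 2·0 = 0 ≡ 0 (mod 3).
    Then x = 180 + 1463·0 = 180, valid modulo lcm(1463, 3) = 4389: x ≡ 180 (mod 4389).
Verify against each original: 180 mod 19 = 9, 180 mod 7 = 5, 180 mod 11 = 4, 180 mod 3 = 0.

x ≡ 180 (mod 4389).


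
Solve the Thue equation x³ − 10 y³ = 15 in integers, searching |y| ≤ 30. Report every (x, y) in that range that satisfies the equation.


The equation is x³ - 10y³ = 15. For fixed y, x³ = 10·y³ + 15, so a solution requires the RHS to be a perfect cube.
Strategy: iterate y from -30 to 30, compute RHS = 10·y³ + 15, and check whether it is a (positive or negative) perfect cube.
Check small values of y:
  y = 0: RHS = 15 is not a perfect cube.
  y = 1: RHS = 25 is not a perfect cube.
  y = -1: RHS = 5 is not a perfect cube.
  y = 2: RHS = 95 is not a perfect cube.
  y = -2: RHS = -65 is not a perfect cube.
  y = 3: RHS = 285 is not a perfect cube.
  y = -3: RHS = -255 is not a perfect cube.
Continuing the search up to |y| = 30 finds no solutions either.
No (x, y) in the scanned range satisfies the equation.

No integer solutions with |y| ≤ 30.


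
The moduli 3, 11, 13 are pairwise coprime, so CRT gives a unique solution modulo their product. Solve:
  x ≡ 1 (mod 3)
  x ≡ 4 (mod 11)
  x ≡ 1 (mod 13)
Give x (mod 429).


Moduli 3, 11, 13 are pairwise coprime; by CRT there is a unique solution modulo M = 3 · 11 · 13 = 429.
Solve pairwise, accumulating the modulus:
  Start with x ≡ 1 (mod 3).
  Combine with x ≡ 4 (mod 11): since gcd(3, 11) = 1, we get a unique residue mod 33.
    Write x = 1 + 3·t and substitute into x ≡ 4 (mod 11): 3·t ≡ 4 − 1 = 3 (mod 11).
    The inverse of 3 mod 11 is 4 (since 3·4 = 12 = 1·11 + 1), so t ≡ 4·3 = 12 ≡ 1 (mod 11).
    Then x = 1 + 3·1 = 4, valid modulo lcm(3, 11) = 33: x ≡ 4 (mod 33).
  Combine with x ≡ 1 (mod 13): since gcd(33, 13) = 1, we get a unique residue mod 429.
    Write x = 4 + 33·t and substitute into x ≡ 1 (mod 13): 33·t ≡ 1 − 4 = -3 (mod 13).
    Reduce coefficients mod 13: 7·t ≡ 10 (mod 13).
    The inverse of 7 mod 13 is 2 (since 7·2 = 14 = 1·13 + 1), so t ≡ 2·10 = 20 ≡ 7 (mod 13).
    Then x = 4 + 33·7 = 235, valid modulo lcm(33, 13) = 429: x ≡ 235 (mod 429).
Verify: 235 mod 3 = 1 ✓, 235 mod 11 = 4 ✓, 235 mod 13 = 1 ✓.

x ≡ 235 (mod 429).


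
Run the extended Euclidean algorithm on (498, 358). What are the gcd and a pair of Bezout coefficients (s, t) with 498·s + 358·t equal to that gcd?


Euclidean algorithm on (498, 358) — divide until remainder is 0:
  498 = 1 · 358 + 140
  358 = 2 · 140 + 78
  140 = 1 · 78 + 62
  78 = 1 · 62 + 16
  62 = 3 · 16 + 14
  16 = 1 · 14 + 2
  14 = 7 · 2 + 0
gcd(498, 358) = 2.
Track Bezout coefficients alongside the remainders: start with r₀ = 498 = a·1 + b·0 (s = 1, t = 0) and r₁ = 358 = a·0 + b·1 (s = 0, t = 1); each new remainder r_{k+1} = r_{k-1} − q_k·r_k inherits s_{k+1} = s_{k-1} − q_k·s_k, t_{k+1} = t_{k-1} − q_k·t_k, so r_k = a·s_k + b·t_k at every step:
  q = 1: r = 140, s = 1 − 1·0 = 1, t = 0 − 1·1 = -1  (check: 498·1 + 358·(-1) = 140)
  q = 2: r = 78, s = 0 − 2·1 = -2, t = 1 − 2·(-1) = 3  (check: 498·(-2) + 358·3 = 78)
  q = 1: r = 62, s = 1 − 1·(-2) = 3, t = -1 − 1·3 = -4  (check: 498·3 + 358·(-4) = 62)
  q = 1: r = 16, s = -2 − 1·3 = -5, t = 3 − 1·(-4) = 7  (check: 498·(-5) + 358·7 = 16)
  q = 3: r = 14, s = 3 − 3·(-5) = 18, t = -4 − 3·7 = -25  (check: 498·18 + 358·(-25) = 14)
  q = 1: r = 2, s = -5 − 1·18 = -23, t = 7 − 1·(-25) = 32  (check: 498·(-23) + 358·32 = 2)
The row with r = 2 (the gcd) gives the Bezout coefficients s = -23, t = 32.
Result: 498 · (-23) + 358 · (32) = 2.

gcd(498, 358) = 2; s = -23, t = 32 (check: 498·(-23) + 358·32 = 2).


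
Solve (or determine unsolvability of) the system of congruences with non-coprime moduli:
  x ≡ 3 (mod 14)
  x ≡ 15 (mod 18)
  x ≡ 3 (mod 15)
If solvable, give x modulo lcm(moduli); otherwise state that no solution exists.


Moduli 14, 18, 15 are not pairwise coprime, so CRT works modulo lcm(m_i) when all pairwise compatibility conditions hold.
Pairwise compatibility: gcd(m_i, m_j) must divide a_i - a_j for every pair.
Merge one congruence at a time:
  Start: x ≡ 3 (mod 14).
  Combine with x ≡ 15 (mod 18): gcd(14, 18) = 2; 15 - 3 = 12, which IS divisible by 2, so compatible.
    Write x = 3 + 14·t and substitute into x ≡ 15 (mod 18): 14·t ≡ 15 − 3 = 12 (mod 18).
    Divide the congruence (and modulus) by g = 2: 7·t ≡ 6 (mod 9).
    The inverse of 7 mod 9 is 4 (since 7·4 = 28 = 3·9 + 1), so t ≡ 4·6 = 24 ≡ 6 (mod 9).
    Then x = 3 + 14·6 = 87, valid modulo lcm(14, 18) = 126: x ≡ 87 (mod 126).
  Combine with x ≡ 3 (mod 15): gcd(126, 15) = 3; 3 - 87 = -84, which IS divisible by 3, so compatible.
    Write x = 87 + 126·t and substitute into x ≡ 3 (mod 15): 126·t ≡ 3 − 87 = -84 (mod 15).
    Divide the congruence (and modulus) by g = 3: 42·t ≡ -28 (mod 5).
    Reduce coefficients mod 5: 2·t ≡ 2 (mod 5).
    The inverse of 2 mod 5 is 3 (since 2·3 = 6 = 1·5 + 1), so t ≡ 3·2 = 6 ≡ 1 (mod 5).
    Then x = 87 + 126·1 = 213, valid modulo lcm(126, 15) = 630: x ≡ 213 (mod 630).
Verify: 213 mod 14 = 3, 213 mod 18 = 15, 213 mod 15 = 3.

x ≡ 213 (mod 630).


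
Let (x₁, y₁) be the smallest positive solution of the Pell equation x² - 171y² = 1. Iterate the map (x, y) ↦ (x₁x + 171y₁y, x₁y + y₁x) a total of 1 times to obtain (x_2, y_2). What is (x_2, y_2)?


Step 1: Find the fundamental solution (x₁, y₁) of x² - 171y² = 1.
  Expand √171 as a continued fraction. a₀ = ⌊√171⌋ = 13; iterate m_{k+1} = d_k·a_k − m_k, d_{k+1} = (171 − m_{k+1}²)/d_k, a_{k+1} = ⌊(a₀ + m_{k+1})/d_{k+1}⌋ (starting m₀ = 0, d₀ = 1), with convergents p_k = a_k·p_{k-1} + p_{k-2}, q_k = a_k·q_{k-1} + q_{k-2} (p₋₁ = 1, q₋₁ = 0):
  k = 0: a₀ = 13; p₀/q₀ = 13/1; p₀² − 171·q₀² = 169 − 171 = -2.
  k = 1: m = 13, d = 2, a = ⌊(13 + 13)/2⌋ = 13; p/q = (13·13 + 1)/(13·1 + 0) = 170/13; p² − 171·q² = 28900 − 28899 = 1.
  The first convergent with p² − 171·q² = 1 gives the fundamental solution (x₁, y₁) = (170, 13).
Step 2: Apply the recurrence (x_{n+1}, y_{n+1}) = (x₁x_n + 171y₁y_n, x₁y_n + y₁x_n) repeatedly.
  From (x_1, y_1) = (170, 13): x_2 = 170·170 + 171·13·13 = 57799; y_2 = 170·13 + 13·170 = 4420.
Step 3: Verify x_2² - 171·y_2² = 3340724401 - 3340724400 = 1 (should be 1). ✓

(x_1, y_1) = (170, 13); (x_2, y_2) = (57799, 4420).


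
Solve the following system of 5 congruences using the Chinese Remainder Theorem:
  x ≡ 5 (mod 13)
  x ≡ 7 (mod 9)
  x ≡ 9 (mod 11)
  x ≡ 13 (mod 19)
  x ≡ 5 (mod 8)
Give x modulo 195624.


Product of moduli M = 13 · 9 · 11 · 19 · 8 = 195624.
Merge one congruence at a time:
  Start: x ≡ 5 (mod 13).
  Combine with x ≡ 7 (mod 9); new modulus lcm = 117.
    Write x = 5 + 13·t and substitute into x ≡ 7 (mod 9): 13·t ≡ 7 − 5 = 2 (mod 9).
    Reduce coefficients mod 9: 4·t ≡ 2 (mod 9).
    The inverse of 4 mod 9 is 7 (since 4·7 = 28 = 3·9 + 1), so t ≡ 7·2 = 14 ≡ 5 (mod 9).
    Then x = 5 + 13·5 = 70, valid modulo lcm(13, 9) = 117: x ≡ 70 (mod 117).
  Combine with x ≡ 9 (mod 11); new modulus lcm = 1287.
    Write x = 70 + 117·t and substitute into x ≡ 9 (mod 11): 117·t ≡ 9 − 70 = -61 (mod 11).
    Reduce coefficients mod 11: 7·t ≡ 5 (mod 11).
    The inverse of 7 mod 11 is 8 (since 7·8 = 56 = 5·11 + 1), so t ≡ 8·5 = 40 ≡ 7 (mod 11).
    Then x = 70 + 117·7 = 889, valid modulo lcm(117, 11) = 1287: x ≡ 889 (mod 1287).
  Combine with x ≡ 13 (mod 19); new modulus lcm = 24453.
    Write x = 889 + 1287·t and substitute into x ≡ 13 (mod 19): 1287·t ≡ 13 − 889 = -876 (mod 19).
    Reduce coefficients mod 19: 14·t ≡ 17 (mod 19).
    The inverse of 14 mod 19 is 15 (since 14·15 = 210 = 11·19 + 1), so t ≡ 15·17 = 255 ≡ 8 (mod 19).
    Then x = 889 + 1287·8 = 11185, valid modulo lcm(1287, 19) = 24453: x ≡ 11185 (mod 24453).
  Combine with x ≡ 5 (mod 8); new modulus lcm = 195624.
    Write x = 11185 + 24453·t and substitute into x ≡ 5 (mod 8): 24453·t ≡ 5 − 11185 = -11180 (mod 8).
    Reduce coefficients mod 8: 5·t ≡ 4 (mod 8).
    The inverse of 5 mod 8 is 5 (since 5·5 = 25 = 3·8 + 1), so t ≡ 5·4 = 20 ≡ 4 (mod 8).
    Then x = 11185 + 24453·4 = 108997, valid modulo lcm(24453, 8) = 195624: x ≡ 108997 (mod 195624).
Verify against each original: 108997 mod 13 = 5, 108997 mod 9 = 7, 108997 mod 11 = 9, 108997 mod 19 = 13, 108997 mod 8 = 5.

x ≡ 108997 (mod 195624).


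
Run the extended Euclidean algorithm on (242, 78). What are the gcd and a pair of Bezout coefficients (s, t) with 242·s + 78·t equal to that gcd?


Euclidean algorithm on (242, 78) — divide until remainder is 0:
  242 = 3 · 78 + 8
  78 = 9 · 8 + 6
  8 = 1 · 6 + 2
  6 = 3 · 2 + 0
gcd(242, 78) = 2.
Track Bezout coefficients alongside the remainders: start with r₀ = 242 = a·1 + b·0 (s = 1, t = 0) and r₁ = 78 = a·0 + b·1 (s = 0, t = 1); each new remainder r_{k+1} = r_{k-1} − q_k·r_k inherits s_{k+1} = s_{k-1} − q_k·s_k, t_{k+1} = t_{k-1} − q_k·t_k, so r_k = a·s_k + b·t_k at every step:
  q = 3: r = 8, s = 1 − 3·0 = 1, t = 0 − 3·1 = -3  (check: 242·1 + 78·(-3) = 8)
  q = 9: r = 6, s = 0 − 9·1 = -9, t = 1 − 9·(-3) = 28  (check: 242·(-9) + 78·28 = 6)
  q = 1: r = 2, s = 1 − 1·(-9) = 10, t = -3 − 1·28 = -31  (check: 242·10 + 78·(-31) = 2)
The row with r = 2 (the gcd) gives the Bezout coefficients s = 10, t = -31.
Result: 242 · (10) + 78 · (-31) = 2.

gcd(242, 78) = 2; s = 10, t = -31 (check: 242·10 + 78·(-31) = 2).


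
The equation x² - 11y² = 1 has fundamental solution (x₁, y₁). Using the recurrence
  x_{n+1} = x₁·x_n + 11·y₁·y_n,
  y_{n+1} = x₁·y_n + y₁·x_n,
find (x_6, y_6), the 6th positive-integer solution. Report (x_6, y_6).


Step 1: Find the fundamental solution (x₁, y₁) of x² - 11y² = 1.
  Expand √11 as a continued fraction. a₀ = ⌊√11⌋ = 3; iterate m_{k+1} = d_k·a_k − m_k, d_{k+1} = (11 − m_{k+1}²)/d_k, a_{k+1} = ⌊(a₀ + m_{k+1})/d_{k+1}⌋ (starting m₀ = 0, d₀ = 1), with convergents p_k = a_k·p_{k-1} + p_{k-2}, q_k = a_k·q_{k-1} + q_{k-2} (p₋₁ = 1, q₋₁ = 0):
  k = 0: a₀ = 3; p₀/q₀ = 3/1; p₀² − 11·q₀² = 9 − 11 = -2.
  k = 1: m = 3, d = 2, a = ⌊(3 + 3)/2⌋ = 3; p/q = (3·3 + 1)/(3·1 + 0) = 10/3; p² − 11·q² = 100 − 99 = 1.
  The first convergent with p² − 11·q² = 1 gives the fundamental solution (x₁, y₁) = (10, 3).
Step 2: Apply the recurrence (x_{n+1}, y_{n+1}) = (x₁x_n + 11y₁y_n, x₁y_n + y₁x_n) repeatedly.
  From (x_1, y_1) = (10, 3): x_2 = 10·10 + 11·3·3 = 199; y_2 = 10·3 + 3·10 = 60.
  From (x_2, y_2) = (199, 60): x_3 = 10·199 + 11·3·60 = 3970; y_3 = 10·60 + 3·199 = 1197.
  From (x_3, y_3) = (3970, 1197): x_4 = 10·3970 + 11·3·1197 = 79201; y_4 = 10·1197 + 3·3970 = 23880.
  From (x_4, y_4) = (79201, 23880): x_5 = 10·79201 + 11·3·23880 = 1580050; y_5 = 10·23880 + 3·79201 = 476403.
  From (x_5, y_5) = (1580050, 476403): x_6 = 10·1580050 + 11·3·476403 = 31521799; y_6 = 10·476403 + 3·1580050 = 9504180.
Step 3: Verify x_6² - 11·y_6² = 993623812196401 - 993623812196400 = 1 (should be 1). ✓

(x_1, y_1) = (10, 3); (x_6, y_6) = (31521799, 9504180).


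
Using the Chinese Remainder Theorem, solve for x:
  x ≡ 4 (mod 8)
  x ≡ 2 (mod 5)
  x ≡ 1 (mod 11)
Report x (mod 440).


Moduli 8, 5, 11 are pairwise coprime; by CRT there is a unique solution modulo M = 8 · 5 · 11 = 440.
Solve pairwise, accumulating the modulus:
  Start with x ≡ 4 (mod 8).
  Combine with x ≡ 2 (mod 5): since gcd(8, 5) = 1, we get a unique residue mod 40.
    Write x = 4 + 8·t and substitute into x ≡ 2 (mod 5): 8·t ≡ 2 − 4 = -2 (mod 5).
    Reduce coefficients mod 5: 3·t ≡ 3 (mod 5).
    The inverse of 3 mod 5 is 2 (since 3·2 = 6 = 1·5 + 1), so t ≡ 2·3 = 6 ≡ 1 (mod 5).
    Then x = 4 + 8·1 = 12, valid modulo lcm(8, 5) = 40: x ≡ 12 (mod 40).
  Combine with x ≡ 1 (mod 11): since gcd(40, 11) = 1, we get a unique residue mod 440.
    Write x = 12 + 40·t and substitute into x ≡ 1 (mod 11): 40·t ≡ 1 − 12 = -11 (mod 11).
    Reduce coefficients mod 11: 7·t ≡ 0 (mod 11).
    The inverse of 7 mod 11 is 8 (since 7·8 = 56 = 5·11 + 1), so t ≡ 8·0 = 0 ≡ 0 (mod 11).
    Then x = 12 + 40·0 = 12, valid modulo lcm(40, 11) = 440: x ≡ 12 (mod 440).
Verify: 12 mod 8 = 4 ✓, 12 mod 5 = 2 ✓, 12 mod 11 = 1 ✓.

x ≡ 12 (mod 440).


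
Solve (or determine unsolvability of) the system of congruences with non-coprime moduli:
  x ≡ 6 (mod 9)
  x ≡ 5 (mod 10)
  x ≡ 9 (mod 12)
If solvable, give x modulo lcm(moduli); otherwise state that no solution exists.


Moduli 9, 10, 12 are not pairwise coprime, so CRT works modulo lcm(m_i) when all pairwise compatibility conditions hold.
Pairwise compatibility: gcd(m_i, m_j) must divide a_i - a_j for every pair.
Merge one congruence at a time:
  Start: x ≡ 6 (mod 9).
  Combine with x ≡ 5 (mod 10): gcd(9, 10) = 1; 5 - 6 = -1, which IS divisible by 1, so compatible.
    Write x = 6 + 9·t and substitute into x ≡ 5 (mod 10): 9·t ≡ 5 − 6 = -1 (mod 10).
    Reduce coefficients mod 10: 9·t ≡ 9 (mod 10).
    The inverse of 9 mod 10 is 9 (since 9·9 = 81 = 8·10 + 1), so t ≡ 9·9 = 81 ≡ 1 (mod 10).
    Then x = 6 + 9·1 = 15, valid modulo lcm(9, 10) = 90: x ≡ 15 (mod 90).
  Combine with x ≡ 9 (mod 12): gcd(90, 12) = 6; 9 - 15 = -6, which IS divisible by 6, so compatible.
    Write x = 15 + 90·t and substitute into x ≡ 9 (mod 12): 90·t ≡ 9 − 15 = -6 (mod 12).
    Divide the congruence (and modulus) by g = 6: 15·t ≡ -1 (mod 2).
    Reduce coefficients mod 2: 1·t ≡ 1 (mod 2).
    So t ≡ 1 (mod 2).
    Then x = 15 + 90·1 = 105, valid modulo lcm(90, 12) = 180: x ≡ 105 (mod 180).
Verify: 105 mod 9 = 6, 105 mod 10 = 5, 105 mod 12 = 9.

x ≡ 105 (mod 180).


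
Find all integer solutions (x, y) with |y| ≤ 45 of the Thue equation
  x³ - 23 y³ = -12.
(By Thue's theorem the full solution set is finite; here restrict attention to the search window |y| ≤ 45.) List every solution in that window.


The equation is x³ - 23y³ = -12. For fixed y, x³ = 23·y³ − 12, so a solution requires the RHS to be a perfect cube.
Strategy: iterate y from -45 to 45, compute RHS = 23·y³ − 12, and check whether it is a (positive or negative) perfect cube.
Check small values of y:
  y = 0: RHS = -12 is not a perfect cube.
  y = 1: RHS = 11 is not a perfect cube.
  y = -1: RHS = -35 is not a perfect cube.
  y = 2: RHS = 172 is not a perfect cube.
  y = -2: RHS = -196 is not a perfect cube.
  y = 3: RHS = 609 is not a perfect cube.
  y = -3: RHS = -633 is not a perfect cube.
Continuing the search up to |y| = 45 finds no solutions either.
No (x, y) in the scanned range satisfies the equation.

No integer solutions with |y| ≤ 45.


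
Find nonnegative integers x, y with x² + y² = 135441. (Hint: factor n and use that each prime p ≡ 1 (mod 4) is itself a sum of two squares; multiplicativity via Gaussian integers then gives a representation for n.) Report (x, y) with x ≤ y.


Step 1: Factor n = 135441 = 3^2 · 101 · 149.
Step 2: Check the mod-4 condition on each prime factor: 3 ≡ 3 (mod 4), exponent 2 (must be even); 101 ≡ 1 (mod 4), exponent 1; 149 ≡ 1 (mod 4), exponent 1.
All primes ≡ 3 (mod 4) appear to even exponent (or don't appear), so by the two-squares theorem n IS expressible as a sum of two squares.
Step 3: Build a representation. Group n = k² · m with k = 3 and m = 101 · 149 = 15049 (a product of primes ≡ 1 (mod 4)); a representation of m scales to one of n via (k·x)² + (k·y)² = k²(x² + y²). Each prime p ≡ 1 (mod 4) is itself a sum of two squares; find a² by testing p − a² for a perfect square:
  101: 101 − 1² = 100 = 10² ⇒ 101 = 1² + 10².
  149: 149 − 1² = 148, 149 − 2² = 145, 149 − 3² = 140, 149 − 4² = 133, 149 − 5² = 124, 149 − 6² = 113, 149 − 7² = 100 = 10² ⇒ 149 = 7² + 10².
  Combine using the Brahmagupta–Fibonacci identity (a² + b²)(c² + d²) = (ac − bd)² + (ad + bc)² = (ac + bd)² + (ad − bc)²:
  101 · 149 = 15049: from (1² + 10²)(7² + 10²), take (1·7 − 10·10, 1·10 + 10·7) = (7 − 100, 10 + 70) = (-93, 80); dropping signs (only squares matter) gives (93, 80); check 93² + 80² = 8649 + 6400 = 15049 ✓.
  Scale by k = 3: (3·93, 3·80) = (279, 240).
Step 4: Order so x ≤ y and verify: 240² + 279² = 57600 + 77841 = 135441 = n. ✓

n = 135441 = 240² + 279² (one valid representation with x ≤ y).
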